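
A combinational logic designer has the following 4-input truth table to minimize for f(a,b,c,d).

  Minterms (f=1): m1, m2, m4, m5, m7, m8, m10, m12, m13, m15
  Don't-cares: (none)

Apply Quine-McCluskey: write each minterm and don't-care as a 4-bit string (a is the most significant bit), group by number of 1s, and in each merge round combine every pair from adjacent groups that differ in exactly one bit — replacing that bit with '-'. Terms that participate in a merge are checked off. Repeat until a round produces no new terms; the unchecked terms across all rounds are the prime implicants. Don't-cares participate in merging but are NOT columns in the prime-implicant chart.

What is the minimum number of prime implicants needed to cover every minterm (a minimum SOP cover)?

5

[col 0] 0001*, 0010*, 0100*, 0101*, 0111*, 1000*, 1010*, 1100*, 1101*, 1111*
[col 1] -010, -100*, -101*, -111*, 0-01, 01-1*, 010-*, 1-00, 10-0, 11-1*, 110-*
[col 2] -1-1, -10-
Prime implicants: -010, -1-1, -10-, 0-01, 1-00, 10-0
PI chart (minterm → PIs covering it):
  1 | 0-01  (sole → essential)
  2 | -010  (sole → essential)
  4 | -10-  (sole → essential)
  5 | -1-1,-10-,0-01
  7 | -1-1  (sole → essential)
  8 | 1-00,10-0
  10 | -010,10-0
  12 | -10-,1-00
  13 | -1-1,-10-
  15 | -1-1  (sole → essential)
Essential prime implicants: -010, -1-1, -10-, 0-01
Petrick residual → 1-00
Minimum SOP uses 5 PIs: b'cd' + bd + bc' + a'c'd + ac'd'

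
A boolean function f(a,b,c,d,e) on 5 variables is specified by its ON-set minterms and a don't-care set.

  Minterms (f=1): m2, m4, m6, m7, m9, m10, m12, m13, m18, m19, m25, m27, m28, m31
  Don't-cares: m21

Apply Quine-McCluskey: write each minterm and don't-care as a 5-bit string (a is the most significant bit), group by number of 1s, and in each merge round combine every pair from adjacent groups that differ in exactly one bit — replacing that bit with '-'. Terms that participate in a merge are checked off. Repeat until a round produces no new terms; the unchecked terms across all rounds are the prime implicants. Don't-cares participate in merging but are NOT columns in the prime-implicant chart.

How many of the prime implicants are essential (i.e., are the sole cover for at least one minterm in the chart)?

[col 0] 00010*, 00100*, 00110*, 00111*, 01001*, 01010*, 01100*, 01101*, 10010*, 10011*, 10101, 11001*, 11011*, 11100*, 11111*
[col 1] -0010, -1001, -1100, 0-010, 0-100, 00-10, 001-0, 0011-, 01-01, 0110-, 1-011, 1001-, 11-11, 110-1
Prime implicants: -0010, -1001, -1100, 0-010, 0-100, 00-10, 001-0, 0011-, 01-01, 0110-, 1-011, 1001-, 10101, 11-11, 110-1
PI chart (minterm → PIs covering it):
  2 | -0010,0-010,00-10
  4 | 0-100,001-0
  6 | 00-10,001-0,0011-
  7 | 0011-  (sole → essential)
  9 | -1001,01-01
  10 | 0-010  (sole → essential)
  12 | -1100,0-100,0110-
  13 | 01-01,0110-
  18 | -0010,1001-
  19 | 1-011,1001-
  25 | -1001,110-1
  27 | 1-011,11-11,110-1
  28 | -1100  (sole → essential)
  31 | 11-11  (sole → essential)
Essential prime implicants: -1100, 0-010, 0011-, 11-11

4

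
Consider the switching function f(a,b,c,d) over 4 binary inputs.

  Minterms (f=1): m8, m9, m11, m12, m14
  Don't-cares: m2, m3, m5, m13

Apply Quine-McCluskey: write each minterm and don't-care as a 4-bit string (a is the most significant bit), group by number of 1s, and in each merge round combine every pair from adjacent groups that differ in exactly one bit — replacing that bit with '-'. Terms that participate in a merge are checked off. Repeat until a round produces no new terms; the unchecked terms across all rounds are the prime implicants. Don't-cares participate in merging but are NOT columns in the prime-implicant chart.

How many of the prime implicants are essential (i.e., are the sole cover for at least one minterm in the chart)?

2

Round 0: 0010✓ 0011✓ 0101✓ 1000✓ 1001✓ 1011✓ 1100✓ 1101✓ 1110✓
Round 1: -011 -101 001- 1-00✓ 1-01✓ 10-1 100-✓ 11-0 110-✓
Round 2: 1-0-
PIs = {-011, -101, 001-, 1-0-, 10-1, 11-0}
Coverage chart:
  m8: 1-0- ←essential
  m9: 1-0-,10-1
  m11: -011,10-1
  m12: 1-0-,11-0
  m14: 11-0 ←essential
Essential: 1-0-, 11-0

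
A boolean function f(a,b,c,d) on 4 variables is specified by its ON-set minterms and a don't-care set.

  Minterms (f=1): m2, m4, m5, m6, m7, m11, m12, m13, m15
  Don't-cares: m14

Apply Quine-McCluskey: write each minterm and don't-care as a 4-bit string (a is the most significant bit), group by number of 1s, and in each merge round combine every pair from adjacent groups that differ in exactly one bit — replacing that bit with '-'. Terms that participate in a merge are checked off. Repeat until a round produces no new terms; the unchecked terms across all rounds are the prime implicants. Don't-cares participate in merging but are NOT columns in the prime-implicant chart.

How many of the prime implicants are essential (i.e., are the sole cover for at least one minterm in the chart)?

[col 0] 0010*, 0100*, 0101*, 0110*, 0111*, 1011*, 1100*, 1101*, 1110*, 1111*
[col 1] -100*, -101*, -110*, -111*, 0-10, 01-0*, 01-1*, 010-*, 011-*, 1-11, 11-0*, 11-1*, 110-*, 111-*
[col 2] -1-0*, -1-1*, -10-*, -11-*, 01--*, 11--*
[col 3] -1--
Prime implicants: -1--, 0-10, 1-11
PI chart (minterm → PIs covering it):
  2 | 0-10  (sole → essential)
  4 | -1--  (sole → essential)
  5 | -1--  (sole → essential)
  6 | -1--,0-10
  7 | -1--  (sole → essential)
  11 | 1-11  (sole → essential)
  12 | -1--  (sole → essential)
  13 | -1--  (sole → essential)
  15 | -1--,1-11
Essential prime implicants: -1--, 0-10, 1-11

3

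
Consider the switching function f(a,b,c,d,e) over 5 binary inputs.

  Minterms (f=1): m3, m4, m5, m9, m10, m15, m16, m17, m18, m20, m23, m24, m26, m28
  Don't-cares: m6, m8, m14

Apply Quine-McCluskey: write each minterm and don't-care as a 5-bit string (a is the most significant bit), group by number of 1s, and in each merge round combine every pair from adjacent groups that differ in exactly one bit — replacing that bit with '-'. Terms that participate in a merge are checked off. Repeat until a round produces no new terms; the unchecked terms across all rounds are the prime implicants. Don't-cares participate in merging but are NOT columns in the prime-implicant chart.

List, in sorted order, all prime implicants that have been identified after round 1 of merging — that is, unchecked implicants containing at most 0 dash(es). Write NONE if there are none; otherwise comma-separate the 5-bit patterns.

size-2^0 implicants → 00011  00100(✓)  00101(✓)  00110(✓)  01000(✓)  01001(✓)  01010(✓)  01110(✓)  01111(✓)  10000(✓)  10001(✓)  10010(✓)  10100(✓)  10111  11000(✓)  11010(✓)  11100(✓)
size-2^1 implicants → -0100  -1000(✓)  -1010(✓)  0-110  001-0  0010-  01-10  010-0(✓)  0100-  0111-  1-000(✓)  1-010(✓)  1-100(✓)  10-00(✓)  100-0(✓)  1000-  11-00(✓)  110-0(✓)
size-2^2 implicants → -10-0  1--00  1-0-0
Unchecked terms (primes): -0100, -10-0, 0-110, 00011, 001-0, 0010-, 01-10, 0100-, 0111-, 1--00, 1-0-0, 1000-, 10111

00011, 10111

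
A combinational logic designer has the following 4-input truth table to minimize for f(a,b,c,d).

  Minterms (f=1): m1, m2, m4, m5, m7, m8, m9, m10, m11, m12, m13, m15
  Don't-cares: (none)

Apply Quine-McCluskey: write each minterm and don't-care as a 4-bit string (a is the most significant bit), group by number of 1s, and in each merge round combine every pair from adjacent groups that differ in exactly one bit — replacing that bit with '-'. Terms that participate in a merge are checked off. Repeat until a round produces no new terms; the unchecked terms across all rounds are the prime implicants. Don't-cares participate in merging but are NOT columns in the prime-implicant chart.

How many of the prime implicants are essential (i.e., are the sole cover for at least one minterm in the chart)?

[col 0] 0001*, 0010*, 0100*, 0101*, 0111*, 1000*, 1001*, 1010*, 1011*, 1100*, 1101*, 1111*
[col 1] -001*, -010, -100*, -101*, -111*, 0-01*, 01-1*, 010-*, 1-00*, 1-01*, 1-11*, 10-0*, 10-1*, 100-*, 101-*, 11-1*, 110-*
[col 2] --01, -1-1, -10-, 1--1, 1-0-, 10--
Prime implicants: --01, -010, -1-1, -10-, 1--1, 1-0-, 10--
PI chart (minterm → PIs covering it):
  1 | --01  (sole → essential)
  2 | -010  (sole → essential)
  4 | -10-  (sole → essential)
  5 | --01,-1-1,-10-
  7 | -1-1  (sole → essential)
  8 | 1-0-,10--
  9 | --01,1--1,1-0-,10--
  10 | -010,10--
  11 | 1--1,10--
  12 | -10-,1-0-
  13 | --01,-1-1,-10-,1--1,1-0-
  15 | -1-1,1--1
Essential prime implicants: --01, -010, -1-1, -10-

4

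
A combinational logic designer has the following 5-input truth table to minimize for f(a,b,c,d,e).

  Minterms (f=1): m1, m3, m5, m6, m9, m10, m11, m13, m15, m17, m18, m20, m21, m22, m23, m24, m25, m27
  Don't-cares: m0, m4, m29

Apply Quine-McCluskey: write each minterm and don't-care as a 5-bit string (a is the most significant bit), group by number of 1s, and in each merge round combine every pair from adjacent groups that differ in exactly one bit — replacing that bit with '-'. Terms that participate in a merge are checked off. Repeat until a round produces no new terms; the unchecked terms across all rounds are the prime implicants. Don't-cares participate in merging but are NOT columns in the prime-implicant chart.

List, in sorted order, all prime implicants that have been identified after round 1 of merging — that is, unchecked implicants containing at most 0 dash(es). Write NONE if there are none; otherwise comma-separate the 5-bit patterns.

[col 0] 00000*, 00001*, 00011*, 00100*, 00101*, 00110*, 01001*, 01010*, 01011*, 01101*, 01111*, 10001*, 10010*, 10100*, 10101*, 10110*, 10111*, 11000*, 11001*, 11011*, 11101*
[col 1] -0001*, -0100*, -0101*, -0110*, -1001*, -1011*, -1101*, 0-001*, 0-011*, 0-101*, 00-00*, 00-01*, 000-1*, 0000-*, 001-0*, 0010-*, 01-01*, 01-11*, 010-1*, 0101-, 011-1*, 1-001*, 1-101*, 10-01*, 10-10, 101-0*, 101-1*, 1010-*, 1011-*, 11-01*, 110-1*, 1100-
[col 2] --001*, --101*, -0-01*, -01-0, -010-, -1-01*, -10-1, 0--01*, 0-0-1, 00-0-, 01--1, 1--01*, 101--
[col 3] ---01
Prime implicants: ---01, -01-0, -010-, -10-1, 0-0-1, 00-0-, 01--1, 0101-, 10-10, 101--, 1100-

NONE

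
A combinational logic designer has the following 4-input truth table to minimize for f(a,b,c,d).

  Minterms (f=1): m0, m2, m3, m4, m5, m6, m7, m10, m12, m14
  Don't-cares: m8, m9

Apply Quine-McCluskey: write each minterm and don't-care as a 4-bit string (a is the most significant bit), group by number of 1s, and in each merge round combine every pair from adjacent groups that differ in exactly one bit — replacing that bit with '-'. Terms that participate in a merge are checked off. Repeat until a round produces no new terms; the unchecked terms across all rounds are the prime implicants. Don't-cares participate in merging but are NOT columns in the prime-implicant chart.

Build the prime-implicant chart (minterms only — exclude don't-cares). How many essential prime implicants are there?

3

[col 0] 0000*, 0010*, 0011*, 0100*, 0101*, 0110*, 0111*, 1000*, 1001*, 1010*, 1100*, 1110*
[col 1] -000*, -010*, -100*, -110*, 0-00*, 0-10*, 0-11*, 00-0*, 001-*, 01-0*, 01-1*, 010-*, 011-*, 1-00*, 1-10*, 10-0*, 100-, 11-0*
[col 2] --00*, --10*, -0-0*, -1-0*, 0--0*, 0-1-, 01--, 1--0*
[col 3] ---0
Prime implicants: ---0, 0-1-, 01--, 100-
PI chart (minterm → PIs covering it):
  0 | ---0  (sole → essential)
  2 | ---0,0-1-
  3 | 0-1-  (sole → essential)
  4 | ---0,01--
  5 | 01--  (sole → essential)
  6 | ---0,0-1-,01--
  7 | 0-1-,01--
  10 | ---0  (sole → essential)
  12 | ---0  (sole → essential)
  14 | ---0  (sole → essential)
Essential prime implicants: ---0, 0-1-, 01--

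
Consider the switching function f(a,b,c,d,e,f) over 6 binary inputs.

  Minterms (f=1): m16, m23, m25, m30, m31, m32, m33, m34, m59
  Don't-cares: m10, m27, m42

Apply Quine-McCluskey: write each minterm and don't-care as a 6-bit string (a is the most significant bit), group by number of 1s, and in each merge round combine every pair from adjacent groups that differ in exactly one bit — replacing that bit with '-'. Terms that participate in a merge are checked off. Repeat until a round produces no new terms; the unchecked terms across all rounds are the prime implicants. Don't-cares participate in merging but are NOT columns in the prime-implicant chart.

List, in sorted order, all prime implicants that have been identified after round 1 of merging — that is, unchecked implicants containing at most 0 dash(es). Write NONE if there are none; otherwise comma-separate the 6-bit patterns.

size-2^0 implicants → 001010(✓)  010000  010111(✓)  011001(✓)  011011(✓)  011110(✓)  011111(✓)  100000(✓)  100001(✓)  100010(✓)  101010(✓)  111011(✓)
size-2^1 implicants → -01010  -11011  01-111  011-11  0110-1  01111-  10-010  1000-0  10000-
Unchecked terms (primes): -01010, -11011, 01-111, 010000, 011-11, 0110-1, 01111-, 10-010, 1000-0, 10000-

010000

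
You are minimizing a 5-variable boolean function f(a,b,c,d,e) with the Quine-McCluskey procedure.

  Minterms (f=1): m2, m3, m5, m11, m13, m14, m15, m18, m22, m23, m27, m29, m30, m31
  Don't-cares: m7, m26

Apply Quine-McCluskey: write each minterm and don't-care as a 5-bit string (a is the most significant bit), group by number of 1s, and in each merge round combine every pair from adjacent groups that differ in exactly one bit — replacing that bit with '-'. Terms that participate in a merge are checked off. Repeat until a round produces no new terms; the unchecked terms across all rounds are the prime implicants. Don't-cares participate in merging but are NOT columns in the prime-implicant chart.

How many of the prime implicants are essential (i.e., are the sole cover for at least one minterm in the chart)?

size-2^0 implicants → 00010(✓)  00011(✓)  00101(✓)  00111(✓)  01011(✓)  01101(✓)  01110(✓)  01111(✓)  10010(✓)  10110(✓)  10111(✓)  11010(✓)  11011(✓)  11101(✓)  11110(✓)  11111(✓)
size-2^1 implicants → -0010  -0111(✓)  -1011(✓)  -1101(✓)  -1110(✓)  -1111(✓)  0-011(✓)  0-101(✓)  0-111(✓)  00-11(✓)  0001-  001-1(✓)  01-11(✓)  011-1(✓)  0111-(✓)  1-010(✓)  1-110(✓)  1-111(✓)  10-10(✓)  1011-(✓)  11-10(✓)  11-11(✓)  1101-(✓)  111-1(✓)  1111-(✓)
size-2^2 implicants → --111  -1-11  -11-1  -111-  0--11  0-1-1  1--10  1-11-  11-1-
Unchecked terms (primes): --111, -0010, -1-11, -11-1, -111-, 0--11, 0-1-1, 0001-, 1--10, 1-11-, 11-1-
Minterm coverage:
  m2 ⊆ -0010,0001-
  m3 ⊆ 0--11,0001-
  m5 ⊆ 0-1-1 [E]
  m11 ⊆ -1-11,0--11
  m13 ⊆ -11-1,0-1-1
  m14 ⊆ -111- [E]
  m15 ⊆ --111,-1-11,-11-1,-111-,0--11,0-1-1
  m18 ⊆ -0010,1--10
  m22 ⊆ 1--10,1-11-
  m23 ⊆ --111,1-11-
  m27 ⊆ -1-11,11-1-
  m29 ⊆ -11-1 [E]
  m30 ⊆ -111-,1--10,1-11-,11-1-
  m31 ⊆ --111,-1-11,-11-1,-111-,1-11-,11-1-
E = {-11-1, -111-, 0-1-1}

3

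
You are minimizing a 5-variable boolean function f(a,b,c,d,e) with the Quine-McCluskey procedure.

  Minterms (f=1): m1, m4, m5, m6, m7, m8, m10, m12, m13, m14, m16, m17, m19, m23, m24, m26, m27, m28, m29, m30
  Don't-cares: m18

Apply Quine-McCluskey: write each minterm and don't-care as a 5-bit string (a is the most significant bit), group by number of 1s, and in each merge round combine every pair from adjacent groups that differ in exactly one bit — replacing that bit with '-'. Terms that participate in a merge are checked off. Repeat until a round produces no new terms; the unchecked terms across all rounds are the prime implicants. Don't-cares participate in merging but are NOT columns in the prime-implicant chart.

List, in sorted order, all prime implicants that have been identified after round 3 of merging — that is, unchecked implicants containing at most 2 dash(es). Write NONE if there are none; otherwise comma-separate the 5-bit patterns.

-0001, -0111, -110-, 0-1-0, 0-10-, 00-01, 001--, 1-0-0, 1-01-, 10-11, 100--

[col 0] 00001*, 00100*, 00101*, 00110*, 00111*, 01000*, 01010*, 01100*, 01101*, 01110*, 10000*, 10001*, 10010*, 10011*, 10111*, 11000*, 11010*, 11011*, 11100*, 11101*, 11110*
[col 1] -0001, -0111, -1000*, -1010*, -1100*, -1101*, -1110*, 0-100*, 0-101*, 0-110*, 00-01, 001-0*, 001-1*, 0010-*, 0011-*, 01-00*, 01-10*, 010-0*, 011-0*, 0110-*, 1-000*, 1-010*, 1-011*, 10-11, 100-0*, 100-1*, 1000-*, 1001-*, 11-00*, 11-10*, 110-0*, 1101-*, 111-0*, 1110-*
[col 2] -1-00*, -1-10*, -10-0*, -11-0*, -110-, 0-1-0, 0-10-, 001--, 01--0*, 1-0-0, 1-01-, 100--, 11--0*
[col 3] -1--0
Prime implicants: -0001, -0111, -1--0, -110-, 0-1-0, 0-10-, 00-01, 001--, 1-0-0, 1-01-, 10-11, 100--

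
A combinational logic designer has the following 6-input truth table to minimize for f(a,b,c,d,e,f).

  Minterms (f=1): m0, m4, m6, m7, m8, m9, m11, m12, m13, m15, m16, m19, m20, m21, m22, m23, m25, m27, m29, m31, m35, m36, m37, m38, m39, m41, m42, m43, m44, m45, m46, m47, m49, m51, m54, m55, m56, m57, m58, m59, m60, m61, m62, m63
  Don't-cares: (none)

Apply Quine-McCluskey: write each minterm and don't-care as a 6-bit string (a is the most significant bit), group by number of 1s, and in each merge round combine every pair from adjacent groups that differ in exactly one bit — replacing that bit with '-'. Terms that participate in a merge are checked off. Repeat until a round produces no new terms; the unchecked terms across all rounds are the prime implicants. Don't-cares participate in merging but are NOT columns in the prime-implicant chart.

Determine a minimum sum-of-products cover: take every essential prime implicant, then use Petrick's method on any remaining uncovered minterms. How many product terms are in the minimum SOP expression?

[col 0] 000000*, 000100*, 000110*, 000111*, 001000*, 001001*, 001011*, 001100*, 001101*, 001111*, 010000*, 010011*, 010100*, 010101*, 010110*, 010111*, 011001*, 011011*, 011101*, 011111*, 100011*, 100100*, 100101*, 100110*, 100111*, 101001*, 101010*, 101011*, 101100*, 101101*, 101110*, 101111*, 110001*, 110011*, 110110*, 110111*, 111000*, 111001*, 111010*, 111011*, 111100*, 111101*, 111110*, 111111*
[col 1] -00100*, -00110*, -00111*, -01001*, -01011*, -01100*, -01101*, -01111*, -10011*, -10110*, -10111*, -11001*, -11011*, -11101*, -11111*, 0-0000*, 0-0100*, 0-0110*, 0-0111*, 0-1001*, 0-1011*, 0-1101*, 0-1111*, 00-000*, 00-100*, 00-111*, 000-00*, 0001-0*, 00011-*, 001-00*, 001-01*, 001-11*, 0010-1*, 00100-*, 0011-1*, 00110-*, 01-011*, 01-101*, 01-111*, 010-00*, 010-11*, 0101-0*, 0101-1*, 01010-*, 01011-*, 011-01*, 011-11*, 0110-1*, 0111-1*, 1-0011*, 1-0110*, 1-0111*, 1-1001*, 1-1010*, 1-1011*, 1-1100*, 1-1101*, 1-1110*, 1-1111*, 10-011*, 10-100*, 10-101*, 10-110*, 10-111*, 100-11*, 1001-0*, 1001-1*, 10010-*, 10011-*, 101-01*, 101-10*, 101-11*, 1010-1*, 10101-*, 1011-0*, 1011-1*, 10110-*, 10111-*, 11-001*, 11-011*, 11-110*, 11-111*, 110-11*, 1100-1*, 11011-*, 111-00*, 111-01*, 111-10*, 111-11*, 1110-0*, 1110-1*, 11100-*, 11101-*, 1111-0*, 1111-1*, 11110-*, 11111-*
[col 2] --0110*, --0111*, --1001*, --1011*, --1101*, --1111*, -0-100, -0-111*, -001-0, -0011-*, -01-01*, -01-11*, -010-1*, -011-1*, -0110-, -1-011*, -1-111*, -10-11*, -1011-*, -11-01*, -11-11*, -110-1*, -111-1*, 0--111*, 0-0-00, 0-01-0, 0-011-*, 0-1-01*, 0-1-11*, 0-10-1*, 0-11-1*, 00--00, 001--1*, 001-0-, 01--11*, 01-1-1, 0101--, 011--1*, 1--011*, 1--110*, 1--111*, 1-0-11*, 1-011-*, 1-1-01*, 1-1-10*, 1-1-11*, 1-10-1*, 1-101-*, 1-11-0*, 1-11-1*, 1-110-*, 1-111-*, 10--11*, 10-1-0*, 10-1-1*, 10-10-*, 10-11-*, 1001--*, 101--1*, 101-1-*, 1011--*, 11--11*, 11-0-1, 11-11-*, 111--0*, 111--1*, 111-0-*, 111-1-*, 1110--*, 1111--*
[col 3] ---111, --011-, --1-01*, --1-11*, --10-1*, --11-1*, -01--1*, -1--11, -11--1*, 0-1--1*, 1---11, 1--11-, 1-1--1*, 1-1-1-, 1-11--, 10-1--, 111---
[col 4] --1--1
Prime implicants: ---111, --011-, --1--1, -0-100, -001-0, -0110-, -1--11, 0-0-00, 0-01-0, 00--00, 001-0-, 01-1-1, 0101--, 1---11, 1--11-, 1-1-1-, 1-11--, 10-1--, 11-0-1, 111---
PI chart (minterm → PIs covering it):
  0 | 0-0-00,00--00
  4 | -0-100,-001-0,0-0-00,0-01-0,00--00
  6 | --011-,-001-0,0-01-0
  7 | ---111,--011-
  8 | 00--00,001-0-
  9 | --1--1,001-0-
  11 | --1--1  (sole → essential)
  12 | -0-100,-0110-,00--00,001-0-
  13 | --1--1,-0110-,001-0-
  15 | ---111,--1--1
  16 | 0-0-00  (sole → essential)
  19 | -1--11  (sole → essential)
  20 | 0-0-00,0-01-0,0101--
  21 | 01-1-1,0101--
  22 | --011-,0-01-0,0101--
  23 | ---111,--011-,-1--11,01-1-1,0101--
  25 | --1--1  (sole → essential)
  27 | --1--1,-1--11
  29 | --1--1,01-1-1
  31 | ---111,--1--1,-1--11,01-1-1
  35 | 1---11  (sole → essential)
  36 | -0-100,-001-0,10-1--
  37 | 10-1--  (sole → essential)
  38 | --011-,-001-0,1--11-,10-1--
  39 | ---111,--011-,1---11,1--11-,10-1--
  41 | --1--1  (sole → essential)
  42 | 1-1-1-  (sole → essential)
  43 | --1--1,1---11,1-1-1-
  44 | -0-100,-0110-,1-11--,10-1--
  45 | --1--1,-0110-,1-11--,10-1--
  46 | 1--11-,1-1-1-,1-11--,10-1--
  47 | ---111,--1--1,1---11,1--11-,1-1-1-,1-11--,10-1--
  49 | 11-0-1  (sole → essential)
  51 | -1--11,1---11,11-0-1
  54 | --011-,1--11-
  55 | ---111,--011-,-1--11,1---11,1--11-
  56 | 111---  (sole → essential)
  57 | --1--1,11-0-1,111---
  58 | 1-1-1-,111---
  59 | --1--1,-1--11,1---11,1-1-1-,11-0-1,111---
  60 | 1-11--,111---
  61 | --1--1,1-11--,111---
  62 | 1--11-,1-1-1-,1-11--,111---
  63 | ---111,--1--1,-1--11,1---11,1--11-,1-1-1-,1-11--,111---
Essential prime implicants: --1--1, -1--11, 0-0-00, 1---11, 1-1-1-, 10-1--, 11-0-1, 111---
Petrick residual → --011-, 00--00, 01-1-1
Minimum SOP uses 11 PIs: c'de + cf + bef + a'c'e'f' + a'b'e'f' + a'bdf + aef + ace + ab'd + abd'f + abc

11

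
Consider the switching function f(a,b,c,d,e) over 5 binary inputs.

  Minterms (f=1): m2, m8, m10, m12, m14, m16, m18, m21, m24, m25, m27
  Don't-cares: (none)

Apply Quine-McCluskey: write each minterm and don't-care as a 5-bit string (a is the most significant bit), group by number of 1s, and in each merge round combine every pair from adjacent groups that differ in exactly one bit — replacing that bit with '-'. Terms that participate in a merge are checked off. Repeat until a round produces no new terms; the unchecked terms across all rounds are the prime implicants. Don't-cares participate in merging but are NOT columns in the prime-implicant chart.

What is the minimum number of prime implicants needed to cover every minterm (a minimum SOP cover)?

Round 0: 00010✓ 01000✓ 01010✓ 01100✓ 01110✓ 10000✓ 10010✓ 10101 11000✓ 11001✓ 11011✓
Round 1: -0010 -1000 0-010 01-00✓ 01-10✓ 010-0✓ 011-0✓ 1-000 100-0 110-1 1100-
Round 2: 01--0
PIs = {-0010, -1000, 0-010, 01--0, 1-000, 100-0, 10101, 110-1, 1100-}
Coverage chart:
  m2: -0010,0-010
  m8: -1000,01--0
  m10: 0-010,01--0
  m12: 01--0 ←essential
  m14: 01--0 ←essential
  m16: 1-000,100-0
  m18: -0010,100-0
  m21: 10101 ←essential
  m24: -1000,1-000,1100-
  m25: 110-1,1100-
  m27: 110-1 ←essential
Essential: 01--0, 10101, 110-1
Petrick residual → -0010, 1-000
Min cover (5 terms): b'c'de' + a'be' + ac'd'e' + ab'cd'e + abc'e

5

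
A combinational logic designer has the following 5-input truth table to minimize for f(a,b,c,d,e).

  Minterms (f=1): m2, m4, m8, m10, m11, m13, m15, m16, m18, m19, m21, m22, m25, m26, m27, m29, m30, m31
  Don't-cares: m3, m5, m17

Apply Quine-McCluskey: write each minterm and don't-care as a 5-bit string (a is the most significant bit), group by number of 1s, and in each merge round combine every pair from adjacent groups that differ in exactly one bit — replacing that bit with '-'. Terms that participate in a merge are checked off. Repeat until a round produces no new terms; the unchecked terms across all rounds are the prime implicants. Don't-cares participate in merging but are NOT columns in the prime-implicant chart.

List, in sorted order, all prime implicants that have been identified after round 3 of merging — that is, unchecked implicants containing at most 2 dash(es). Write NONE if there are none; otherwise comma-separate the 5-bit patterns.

--101, -1-11, -11-1, 0010-, 010-0, 1--01, 1--10, 1-0-1, 100--, 11--1, 11-1-

[col 0] 00010*, 00011*, 00100*, 00101*, 01000*, 01010*, 01011*, 01101*, 01111*, 10000*, 10001*, 10010*, 10011*, 10101*, 10110*, 11001*, 11010*, 11011*, 11101*, 11110*, 11111*
[col 1] -0010*, -0011*, -0101*, -1010*, -1011*, -1101*, -1111*, 0-010*, 0-011*, 0-101*, 0001-*, 0010-, 01-11*, 010-0, 0101-*, 011-1*, 1-001*, 1-010*, 1-011*, 1-101*, 1-110*, 10-01*, 10-10*, 100-0*, 100-1*, 1000-*, 1001-*, 11-01*, 11-10*, 11-11*, 110-1*, 1101-*, 111-1*, 1111-*
[col 2] --010*, --011*, --101, -001-*, -1-11, -101-*, -11-1, 0-01-*, 1--01, 1--10, 1-0-1, 1-01-*, 100--, 11--1, 11-1-
[col 3] --01-
Prime implicants: --01-, --101, -1-11, -11-1, 0010-, 010-0, 1--01, 1--10, 1-0-1, 100--, 11--1, 11-1-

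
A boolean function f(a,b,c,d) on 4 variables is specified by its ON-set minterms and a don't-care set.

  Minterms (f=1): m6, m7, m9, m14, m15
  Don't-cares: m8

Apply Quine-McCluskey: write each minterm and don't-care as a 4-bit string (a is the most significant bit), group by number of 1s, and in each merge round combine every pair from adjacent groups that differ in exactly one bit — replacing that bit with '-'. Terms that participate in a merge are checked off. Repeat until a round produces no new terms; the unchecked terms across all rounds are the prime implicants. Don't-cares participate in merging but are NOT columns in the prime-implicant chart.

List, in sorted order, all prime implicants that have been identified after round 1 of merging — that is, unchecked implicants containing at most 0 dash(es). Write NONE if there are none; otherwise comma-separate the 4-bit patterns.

Round 0: 0110✓ 0111✓ 1000✓ 1001✓ 1110✓ 1111✓
Round 1: -110✓ -111✓ 011-✓ 100- 111-✓
Round 2: -11-
PIs = {-11-, 100-}

NONE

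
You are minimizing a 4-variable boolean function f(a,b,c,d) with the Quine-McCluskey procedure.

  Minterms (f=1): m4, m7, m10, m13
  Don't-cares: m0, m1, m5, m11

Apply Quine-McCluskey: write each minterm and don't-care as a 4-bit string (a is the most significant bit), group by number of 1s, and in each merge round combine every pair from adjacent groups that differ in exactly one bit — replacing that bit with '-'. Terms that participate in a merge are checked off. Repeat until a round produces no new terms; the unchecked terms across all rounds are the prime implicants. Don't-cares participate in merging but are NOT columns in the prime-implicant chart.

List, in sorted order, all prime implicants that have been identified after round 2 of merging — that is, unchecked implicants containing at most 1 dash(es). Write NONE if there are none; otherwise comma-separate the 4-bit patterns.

-101, 01-1, 101-

[col 0] 0000*, 0001*, 0100*, 0101*, 0111*, 1010*, 1011*, 1101*
[col 1] -101, 0-00*, 0-01*, 000-*, 01-1, 010-*, 101-
[col 2] 0-0-
Prime implicants: -101, 0-0-, 01-1, 101-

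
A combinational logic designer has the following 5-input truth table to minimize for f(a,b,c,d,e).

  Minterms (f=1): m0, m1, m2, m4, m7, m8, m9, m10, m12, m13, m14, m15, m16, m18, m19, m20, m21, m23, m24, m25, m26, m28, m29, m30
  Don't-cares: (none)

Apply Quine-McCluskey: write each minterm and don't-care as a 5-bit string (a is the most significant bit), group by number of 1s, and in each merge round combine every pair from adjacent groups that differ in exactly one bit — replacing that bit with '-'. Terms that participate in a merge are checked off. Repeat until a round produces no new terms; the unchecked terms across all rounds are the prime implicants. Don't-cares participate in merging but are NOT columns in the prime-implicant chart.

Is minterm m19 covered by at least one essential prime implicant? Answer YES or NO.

NO

[col 0] 00000*, 00001*, 00010*, 00100*, 00111*, 01000*, 01001*, 01010*, 01100*, 01101*, 01110*, 01111*, 10000*, 10010*, 10011*, 10100*, 10101*, 10111*, 11000*, 11001*, 11010*, 11100*, 11101*, 11110*
[col 1] -0000*, -0010*, -0100*, -0111, -1000*, -1001*, -1010*, -1100*, -1101*, -1110*, 0-000*, 0-001*, 0-010*, 0-100*, 0-111, 00-00*, 000-0*, 0000-*, 01-00*, 01-01*, 01-10*, 010-0*, 0100-*, 011-0*, 011-1*, 0110-*, 0111-*, 1-000*, 1-010*, 1-100*, 1-101*, 10-00*, 10-11, 100-0*, 1001-, 101-1, 1010-*, 11-00*, 11-01*, 11-10*, 110-0*, 1100-*, 111-0*, 1110-*
[col 2] --000*, --010*, --100*, -0-00*, -00-0*, -1-00*, -1-01*, -1-10*, -10-0*, -100-*, -11-0*, -110-*, 0--00*, 0-0-0*, 0-00-, 01--0*, 01-0-*, 011--, 1--00*, 1-0-0*, 1-10-, 11--0*, 11-0-*
[col 3] ---00, --0-0, -1--0, -1-0-
Prime implicants: ---00, --0-0, -0111, -1--0, -1-0-, 0-00-, 0-111, 011--, 1-10-, 10-11, 1001-, 101-1
PI chart (minterm → PIs covering it):
  0 | ---00,--0-0,0-00-
  1 | 0-00-  (sole → essential)
  2 | --0-0  (sole → essential)
  4 | ---00  (sole → essential)
  7 | -0111,0-111
  8 | ---00,--0-0,-1--0,-1-0-,0-00-
  9 | -1-0-,0-00-
  10 | --0-0,-1--0
  12 | ---00,-1--0,-1-0-,011--
  13 | -1-0-,011--
  14 | -1--0,011--
  15 | 0-111,011--
  16 | ---00,--0-0
  18 | --0-0,1001-
  19 | 10-11,1001-
  20 | ---00,1-10-
  21 | 1-10-,101-1
  23 | -0111,10-11,101-1
  24 | ---00,--0-0,-1--0,-1-0-
  25 | -1-0-  (sole → essential)
  26 | --0-0,-1--0
  28 | ---00,-1--0,-1-0-,1-10-
  29 | -1-0-,1-10-
  30 | -1--0  (sole → essential)
Essential prime implicants: ---00, --0-0, -1--0, -1-0-, 0-00-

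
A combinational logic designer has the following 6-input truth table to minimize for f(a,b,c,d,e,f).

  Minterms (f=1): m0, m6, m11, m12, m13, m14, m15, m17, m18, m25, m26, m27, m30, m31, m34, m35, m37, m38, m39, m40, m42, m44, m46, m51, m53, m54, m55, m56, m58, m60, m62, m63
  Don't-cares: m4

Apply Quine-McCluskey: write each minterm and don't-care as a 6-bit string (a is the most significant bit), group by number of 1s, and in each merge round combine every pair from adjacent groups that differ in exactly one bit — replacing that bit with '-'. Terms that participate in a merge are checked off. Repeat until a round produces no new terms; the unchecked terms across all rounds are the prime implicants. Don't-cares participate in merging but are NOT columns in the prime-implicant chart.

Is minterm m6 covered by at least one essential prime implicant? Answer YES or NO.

NO

Round 0: 000000✓ 000100✓ 000110✓ 001011✓ 001100✓ 001101✓ 001110✓ 001111✓ 010001✓ 010010✓ 011001✓ 011010✓ 011011✓ 011110✓ 011111✓ 100010✓ 100011✓ 100101✓ 100110✓ 100111✓ 101000✓ 101010✓ 101100✓ 101110✓ 110011✓ 110101✓ 110110✓ 110111✓ 111000✓ 111010✓ 111100✓ 111110✓ 111111✓
Round 1: -00110✓ -01100✓ -01110✓ -11010✓ -11110✓ -11111✓ 0-1011✓ 0-1110✓ 0-1111✓ 00-100✓ 00-110✓ 000-00 0001-0✓ 001-11✓ 0011-0✓ 0011-1✓ 00110-✓ 00111-✓ 01-001 01-010 011-10✓ 011-11✓ 0110-1 01101-✓ 01111-✓ 1-0011✓ 1-0101✓ 1-0110✓ 1-0111✓ 1-1000✓ 1-1010✓ 1-1100✓ 1-1110✓ 10-010✓ 10-110✓ 100-10✓ 100-11✓ 10001-✓ 1001-1✓ 10011-✓ 101-00✓ 101-10✓ 1010-0✓ 1011-0✓ 11-110✓ 11-111✓ 110-11✓ 1101-1✓ 11011-✓ 111-00✓ 111-10✓ 1110-0✓ 1111-0✓ 11111-✓
Round 2: --1110 -0-110 -011-0 -11-10 -1111- 0-1-11 0-111- 00-1-0 0011-- 011-1- 1--110 1-0-11 1-01-1 1-011- 1-1-00✓ 1-1-10✓ 1-10-0✓ 1-11-0✓ 10--10 100-1- 101--0✓ 11-11- 111--0✓
Round 3: 1-1--0
PIs = {--1110, -0-110, -011-0, -11-10, -1111-, 0-1-11, 0-111-, 00-1-0, 000-00, 0011--, 01-001, 01-010, 011-1-, 0110-1, 1--110, 1-0-11, 1-01-1, 1-011-, 1-1--0, 10--10, 100-1-, 11-11-}
Coverage chart:
  m0: 000-00 ←essential
  m6: -0-110,00-1-0
  m11: 0-1-11 ←essential
  m12: -011-0,00-1-0,0011--
  m13: 0011-- ←essential
  m14: --1110,-0-110,-011-0,0-111-,00-1-0,0011--
  m15: 0-1-11,0-111-,0011--
  m17: 01-001 ←essential
  m18: 01-010 ←essential
  m25: 01-001,0110-1
  m26: -11-10,01-010,011-1-
  m27: 0-1-11,011-1-,0110-1
  m30: --1110,-11-10,-1111-,0-111-,011-1-
  m31: -1111-,0-1-11,0-111-,011-1-
  m34: 10--10,100-1-
  m35: 1-0-11,100-1-
  m37: 1-01-1 ←essential
  m38: -0-110,1--110,1-011-,10--10,100-1-
  m39: 1-0-11,1-01-1,1-011-,100-1-
  m40: 1-1--0 ←essential
  m42: 1-1--0,10--10
  m44: -011-0,1-1--0
  m46: --1110,-0-110,-011-0,1--110,1-1--0,10--10
  m51: 1-0-11 ←essential
  m53: 1-01-1 ←essential
  m54: 1--110,1-011-,11-11-
  m55: 1-0-11,1-01-1,1-011-,11-11-
  m56: 1-1--0 ←essential
  m58: -11-10,1-1--0
  m60: 1-1--0 ←essential
  m62: --1110,-11-10,-1111-,1--110,1-1--0,11-11-
  m63: -1111-,11-11-
Essential: 0-1-11, 000-00, 0011--, 01-001, 01-010, 1-0-11, 1-01-1, 1-1--0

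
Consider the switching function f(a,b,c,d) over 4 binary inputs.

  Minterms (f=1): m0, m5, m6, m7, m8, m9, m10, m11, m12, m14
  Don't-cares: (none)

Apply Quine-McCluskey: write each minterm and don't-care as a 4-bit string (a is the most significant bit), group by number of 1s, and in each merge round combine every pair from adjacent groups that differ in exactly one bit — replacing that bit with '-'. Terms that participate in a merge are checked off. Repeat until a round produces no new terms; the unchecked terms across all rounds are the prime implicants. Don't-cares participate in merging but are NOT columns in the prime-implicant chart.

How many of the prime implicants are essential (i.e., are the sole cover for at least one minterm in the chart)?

4

[col 0] 0000*, 0101*, 0110*, 0111*, 1000*, 1001*, 1010*, 1011*, 1100*, 1110*
[col 1] -000, -110, 01-1, 011-, 1-00*, 1-10*, 10-0*, 10-1*, 100-*, 101-*, 11-0*
[col 2] 1--0, 10--
Prime implicants: -000, -110, 01-1, 011-, 1--0, 10--
PI chart (minterm → PIs covering it):
  0 | -000  (sole → essential)
  5 | 01-1  (sole → essential)
  6 | -110,011-
  7 | 01-1,011-
  8 | -000,1--0,10--
  9 | 10--  (sole → essential)
  10 | 1--0,10--
  11 | 10--  (sole → essential)
  12 | 1--0  (sole → essential)
  14 | -110,1--0
Essential prime implicants: -000, 01-1, 1--0, 10--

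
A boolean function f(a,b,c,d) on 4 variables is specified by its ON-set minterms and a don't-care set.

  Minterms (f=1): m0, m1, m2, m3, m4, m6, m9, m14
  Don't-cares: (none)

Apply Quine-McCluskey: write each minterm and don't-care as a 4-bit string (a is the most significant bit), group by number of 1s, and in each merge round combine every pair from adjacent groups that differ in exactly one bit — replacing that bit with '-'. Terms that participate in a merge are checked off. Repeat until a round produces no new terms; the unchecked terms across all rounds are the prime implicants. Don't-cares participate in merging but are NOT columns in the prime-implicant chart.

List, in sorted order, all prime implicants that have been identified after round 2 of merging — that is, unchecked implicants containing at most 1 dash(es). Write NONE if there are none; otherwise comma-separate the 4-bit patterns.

[col 0] 0000*, 0001*, 0010*, 0011*, 0100*, 0110*, 1001*, 1110*
[col 1] -001, -110, 0-00*, 0-10*, 00-0*, 00-1*, 000-*, 001-*, 01-0*
[col 2] 0--0, 00--
Prime implicants: -001, -110, 0--0, 00--

-001, -110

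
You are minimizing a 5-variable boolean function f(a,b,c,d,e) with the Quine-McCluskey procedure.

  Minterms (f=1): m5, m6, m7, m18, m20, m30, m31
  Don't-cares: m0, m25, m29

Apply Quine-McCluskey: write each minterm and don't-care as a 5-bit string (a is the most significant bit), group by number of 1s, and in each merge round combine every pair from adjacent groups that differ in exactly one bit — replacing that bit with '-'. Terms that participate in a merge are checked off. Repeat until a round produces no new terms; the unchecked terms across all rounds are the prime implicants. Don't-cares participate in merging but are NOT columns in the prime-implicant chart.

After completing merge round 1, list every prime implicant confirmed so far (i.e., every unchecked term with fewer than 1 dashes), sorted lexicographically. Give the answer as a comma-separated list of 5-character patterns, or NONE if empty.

Round 0: 00000 00101✓ 00110✓ 00111✓ 10010 10100 11001✓ 11101✓ 11110✓ 11111✓
Round 1: 001-1 0011- 11-01 111-1 1111-
PIs = {00000, 001-1, 0011-, 10010, 10100, 11-01, 111-1, 1111-}

00000, 10010, 10100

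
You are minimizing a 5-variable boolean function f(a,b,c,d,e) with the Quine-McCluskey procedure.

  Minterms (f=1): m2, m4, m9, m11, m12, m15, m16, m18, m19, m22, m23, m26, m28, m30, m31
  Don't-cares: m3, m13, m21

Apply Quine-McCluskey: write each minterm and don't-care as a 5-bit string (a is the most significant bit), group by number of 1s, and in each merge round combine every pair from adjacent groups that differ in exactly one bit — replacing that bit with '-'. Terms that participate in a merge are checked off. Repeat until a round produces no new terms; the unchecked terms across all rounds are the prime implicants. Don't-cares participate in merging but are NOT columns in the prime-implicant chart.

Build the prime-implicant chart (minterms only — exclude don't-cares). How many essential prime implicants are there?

5

size-2^0 implicants → 00010(✓)  00011(✓)  00100(✓)  01001(✓)  01011(✓)  01100(✓)  01101(✓)  01111(✓)  10000(✓)  10010(✓)  10011(✓)  10101(✓)  10110(✓)  10111(✓)  11010(✓)  11100(✓)  11110(✓)  11111(✓)
size-2^1 implicants → -0010(✓)  -0011(✓)  -1100  -1111  0-011  0-100  0001-(✓)  01-01(✓)  01-11(✓)  010-1(✓)  011-1(✓)  0110-  1-010(✓)  1-110(✓)  1-111(✓)  10-10(✓)  10-11(✓)  100-0  1001-(✓)  101-1  1011-(✓)  11-10(✓)  111-0  1111-(✓)
size-2^2 implicants → -001-  01--1  1--10  1-11-  10-1-
Unchecked terms (primes): -001-, -1100, -1111, 0-011, 0-100, 01--1, 0110-, 1--10, 1-11-, 10-1-, 100-0, 101-1, 111-0
Minterm coverage:
  m2 ⊆ -001- [E]
  m4 ⊆ 0-100 [E]
  m9 ⊆ 01--1 [E]
  m11 ⊆ 0-011,01--1
  m12 ⊆ -1100,0-100,0110-
  m15 ⊆ -1111,01--1
  m16 ⊆ 100-0 [E]
  m18 ⊆ -001-,1--10,10-1-,100-0
  m19 ⊆ -001-,10-1-
  m22 ⊆ 1--10,1-11-,10-1-
  m23 ⊆ 1-11-,10-1-,101-1
  m26 ⊆ 1--10 [E]
  m28 ⊆ -1100,111-0
  m30 ⊆ 1--10,1-11-,111-0
  m31 ⊆ -1111,1-11-
E = {-001-, 0-100, 01--1, 1--10, 100-0}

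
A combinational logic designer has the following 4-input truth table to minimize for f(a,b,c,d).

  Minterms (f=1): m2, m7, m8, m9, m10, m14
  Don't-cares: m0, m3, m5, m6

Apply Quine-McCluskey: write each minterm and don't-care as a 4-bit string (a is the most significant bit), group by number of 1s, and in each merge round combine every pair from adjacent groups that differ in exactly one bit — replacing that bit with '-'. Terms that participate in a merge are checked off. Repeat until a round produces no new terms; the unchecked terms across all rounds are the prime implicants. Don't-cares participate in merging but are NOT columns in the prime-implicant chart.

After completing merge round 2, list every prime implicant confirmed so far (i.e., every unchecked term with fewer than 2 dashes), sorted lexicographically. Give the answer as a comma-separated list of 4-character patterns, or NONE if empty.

01-1, 100-

[col 0] 0000*, 0010*, 0011*, 0101*, 0110*, 0111*, 1000*, 1001*, 1010*, 1110*
[col 1] -000*, -010*, -110*, 0-10*, 0-11*, 00-0*, 001-*, 01-1, 011-*, 1-10*, 10-0*, 100-
[col 2] --10, -0-0, 0-1-
Prime implicants: --10, -0-0, 0-1-, 01-1, 100-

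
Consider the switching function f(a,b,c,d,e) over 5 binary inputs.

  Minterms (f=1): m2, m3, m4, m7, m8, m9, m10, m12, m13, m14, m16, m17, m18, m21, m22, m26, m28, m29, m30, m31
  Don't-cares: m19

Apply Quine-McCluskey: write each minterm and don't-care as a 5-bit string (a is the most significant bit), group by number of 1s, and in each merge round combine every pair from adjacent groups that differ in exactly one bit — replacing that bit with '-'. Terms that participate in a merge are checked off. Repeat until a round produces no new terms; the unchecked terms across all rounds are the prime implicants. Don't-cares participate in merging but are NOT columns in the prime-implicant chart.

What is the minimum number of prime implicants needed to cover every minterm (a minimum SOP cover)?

9

[col 0] 00010*, 00011*, 00100*, 00111*, 01000*, 01001*, 01010*, 01100*, 01101*, 01110*, 10000*, 10001*, 10010*, 10011*, 10101*, 10110*, 11010*, 11100*, 11101*, 11110*, 11111*
[col 1] -0010*, -0011*, -1010*, -1100*, -1101*, -1110*, 0-010*, 0-100, 00-11, 0001-*, 01-00*, 01-01*, 01-10*, 010-0*, 0100-*, 011-0*, 0110-*, 1-010*, 1-101, 1-110*, 10-01, 10-10*, 100-0*, 100-1*, 1000-*, 1001-*, 11-10*, 111-0*, 111-1*, 1110-*, 1111-*
[col 2] --010, -001-, -1-10, -11-0, -110-, 01--0, 01-0-, 1--10, 100--, 111--
Prime implicants: --010, -001-, -1-10, -11-0, -110-, 0-100, 00-11, 01--0, 01-0-, 1--10, 1-101, 10-01, 100--, 111--
PI chart (minterm → PIs covering it):
  2 | --010,-001-
  3 | -001-,00-11
  4 | 0-100  (sole → essential)
  7 | 00-11  (sole → essential)
  8 | 01--0,01-0-
  9 | 01-0-  (sole → essential)
  10 | --010,-1-10,01--0
  12 | -11-0,-110-,0-100,01--0,01-0-
  13 | -110-,01-0-
  14 | -1-10,-11-0,01--0
  16 | 100--  (sole → essential)
  17 | 10-01,100--
  18 | --010,-001-,1--10,100--
  21 | 1-101,10-01
  22 | 1--10  (sole → essential)
  26 | --010,-1-10,1--10
  28 | -11-0,-110-,111--
  29 | -110-,1-101,111--
  30 | -1-10,-11-0,1--10,111--
  31 | 111--  (sole → essential)
Essential prime implicants: 0-100, 00-11, 01-0-, 1--10, 100--, 111--
Petrick residual → --010, -1-10, 1-101
Minimum SOP uses 9 PIs: c'de' + bde' + a'cd'e' + a'b'de + a'bd' + ade' + acd'e + ab'c' + abc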